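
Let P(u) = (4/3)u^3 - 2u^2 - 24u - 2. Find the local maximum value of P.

Critical points: P'(u) = 4u^2 - 4u - 24 vanishes at u = -2, 3.
Second-derivative test with P''(u) = 8u - 4: P''(-2) = -20 < 0 ⇒ local maximum; P''(3) = 20 > 0 ⇒ local minimum.
The local maximum is P(-2) = 82/3.

82/3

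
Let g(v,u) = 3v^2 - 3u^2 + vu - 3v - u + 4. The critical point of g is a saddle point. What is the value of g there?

121/37

∂g/∂v = 6v + u - 3 = 0 and ∂g/∂u = v - 6u - 1 = 0, so (v, u) = (19/37, -3/37).
The Hessian has g_{vv} = 6, g_{uu} = -6, g_{vu} = 1, giving D = -37 < 0, so the point is a saddle point.
g(19/37, -3/37) = 121/37.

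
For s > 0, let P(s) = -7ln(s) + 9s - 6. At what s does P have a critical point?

7/9

P'(s) = -7/s + 9 = 0 gives s = 7/9.
P''(s) = 7/s², which is positive for s > 0, so this is a local minimum.
P(7/9) = -7·ln(7/9) + 7 - 6 ≈ 2.7592.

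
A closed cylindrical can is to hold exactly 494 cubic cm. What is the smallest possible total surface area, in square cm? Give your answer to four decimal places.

With radius r and height h, πr²h = 494 so h = 494/(πr²), and S(r) = 2πr² + 2πrh = 2πr² + 2·494/r.
S'(r) = 4πr − 2·494/r² = 0 ⇒ r³ = 494/(2π), so r ≈ 4.2840 and h = 2r ≈ 8.5680.
S''(r) = 4π + 4·494/r³ > 0, so this is the minimum; S ≈ 345.9387.

345.9387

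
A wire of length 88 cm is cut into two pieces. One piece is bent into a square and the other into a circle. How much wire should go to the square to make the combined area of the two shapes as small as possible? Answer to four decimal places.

Let x be the length used for the square. Square side x/4; circle radius (88−x)/(2π).
A(x) = (x/4)² + π·((88−x)/(2π))² = x²/16 + (88−x)²/(4π) for 0 ≤ x ≤ 88. A'(x) = x/8 − (88−x)/(2π) = 0 gives x = 4·88/(π+4) ≈ 49.2887.
A'' = 1/8 + 1/(2π) > 0, so this gives the minimum combined area; x ≈ 49.2887 cm to the square.

49.2887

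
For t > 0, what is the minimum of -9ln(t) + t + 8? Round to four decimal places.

-2.7750

R'(t) = -9/t + 1 = 0 gives t = 9.
R''(t) = 9/t², which is positive for t > 0, so this is a local minimum.
R(9) = -9·ln(9) + 9 + 8 ≈ -2.7750.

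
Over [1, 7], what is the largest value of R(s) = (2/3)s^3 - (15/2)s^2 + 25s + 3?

Differentiating, R'(s) = 2s^2 - 15s + 25; which vanishes at s = 5/2 and s = 5.
Evaluating at the critical points and endpoints: R(1) = 127/6; R(5/2) = 697/24; R(5) = 143/6; R(7) = 235/6.
Hence the absolute maximum is 235/6 at s = 7.

235/6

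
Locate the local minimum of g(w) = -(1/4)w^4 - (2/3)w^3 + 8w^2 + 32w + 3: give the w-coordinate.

-2

g'(w) = -w^3 - 2w^2 + 16w + 32 = 0 at w = -4, -2, 4.
Second-derivative test with g''(w) = -3w^2 - 4w + 16: g''(-4) = -16 < 0 ⇒ local maximum; g''(-2) = 12 > 0 ⇒ local minimum; g''(4) = -48 < 0 ⇒ local maximum.
Thus g has its local minimum at w = -2, with value -83/3.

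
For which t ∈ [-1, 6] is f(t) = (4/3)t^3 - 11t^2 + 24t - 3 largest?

f'(t) = 4t^2 - 22t + 24, which vanishes at t = 3/2 and t = 4.
Candidates: f(-1) = -118/3, f(3/2) = 51/4, f(4) = 7/3, f(6) = 33.
So the maximum is f(6) = 33.

6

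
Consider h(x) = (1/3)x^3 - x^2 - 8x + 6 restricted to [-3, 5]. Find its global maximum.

The derivative is x^2 - 2x - 8, which vanishes at x = -2 and x = 4.
Candidates: h(-3) = 12; h(-2) = 46/3; h(4) = -62/3; h(5) = -52/3.
So the maximum is h(-2) = 46/3.

46/3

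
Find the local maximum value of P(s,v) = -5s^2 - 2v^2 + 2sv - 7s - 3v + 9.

∂P/∂s = -10s + 2v - 7 = 0 and ∂P/∂v = 2s - 4v - 3 = 0, so (s, v) = (-17/18, -11/9).
The Hessian has P_{ss} = -10, P_{vv} = -4, P_{sv} = 2, giving D = 36 > 0 with P_{ss} < 0, so the point is a local maximum.
P(-17/18, -11/9) = 509/36.

509/36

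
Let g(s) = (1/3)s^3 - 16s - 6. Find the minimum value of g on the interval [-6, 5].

g'(s) = s^2 - 16, which vanishes at s = -4 and s = 4.
Compare values at every candidate in [-6, 5]: g(-6) = 18; g(-4) = 110/3; g(4) = -146/3; g(5) = -133/3.
The minimum over the interval is -146/3, attained at s = 4.

-146/3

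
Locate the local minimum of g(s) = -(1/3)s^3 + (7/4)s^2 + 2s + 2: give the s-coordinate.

g'(s) = -s^2 + (7/2)s + 2. Setting g'(s) = 0 gives s ∈ {-1/2, 4}.
Second-derivative test with g''(s) = -2s + 7/2: g''(-1/2) = 9/2 > 0 ⇒ local minimum; g''(4) = -9/2 < 0 ⇒ local maximum.
The local minimum is g(-1/2) = 71/48.

-1/2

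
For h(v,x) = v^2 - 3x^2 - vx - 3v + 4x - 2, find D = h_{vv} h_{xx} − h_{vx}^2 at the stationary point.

-13

∂h/∂v = 2v - x - 3 = 0 and ∂h/∂x = -v - 6x + 4 = 0, so (v, x) = (22/13, 5/13).
The Hessian has h_{vv} = 2, h_{xx} = -6, h_{vx} = -1, giving D = -13 < 0, so the point is a saddle point.
D = (2)·(-6) − (-1)^2 = -13.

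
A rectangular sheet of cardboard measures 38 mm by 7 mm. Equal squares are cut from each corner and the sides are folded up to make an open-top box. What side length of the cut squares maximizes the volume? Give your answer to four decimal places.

1.6619

With cut size x, the volume is V(x) = x(38 − 2x)(7 − 2x) for 0 < x < 3.5.
V'(x) = 12x^2 − 180x + 266. Setting V'(x) = 0 gives x ≈ 1.6619 (the root in (0, 3.5)).
V''(x) = 24x − 180 is negative there, so this is the maximum; V ≈ 211.8534.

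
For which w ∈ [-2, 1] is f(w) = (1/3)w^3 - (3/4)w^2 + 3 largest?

0

The derivative is w^2 - (3/2)w, whose only zero in [-2, 1] is w = 0.
Compare values at every candidate in [-2, 1]: f(-2) = -8/3, f(0) = 3, f(1) = 31/12.
So the maximum is f(0) = 3.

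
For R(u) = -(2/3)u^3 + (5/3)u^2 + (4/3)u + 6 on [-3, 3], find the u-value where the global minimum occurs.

Differentiating, R'(u) = -2u^2 + (10/3)u + 4/3; which vanishes at u = -1/3 and u = 2.
Evaluating at the critical points and endpoints: R(-3) = 35,  R(-1/3) = 467/81,  R(2) = 10,  R(3) = 7.
Hence the absolute minimum is 467/81 at u = -1/3.

-1/3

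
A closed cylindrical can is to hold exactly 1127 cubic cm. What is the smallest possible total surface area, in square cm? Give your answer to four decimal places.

With radius r and height h, πr²h = 1127 so h = 1127/(πr²), and S(r) = 2πr² + 2πrh = 2πr² + 2·1127/r.
S'(r) = 4πr − 2·1127/r² = 0 ⇒ r³ = 1127/(2π), so r ≈ 5.6396 and h = 2r ≈ 11.2792.
S''(r) = 4π + 4·1127/r³ > 0, so this is the minimum; S ≈ 599.5110.

599.5110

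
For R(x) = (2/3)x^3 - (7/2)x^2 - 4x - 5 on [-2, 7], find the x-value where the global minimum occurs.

4

R'(x) = 2x^2 - 7x - 4, which vanishes at x = -1/2 and x = 4.
Candidates: R(-2) = -49/3,  R(-1/2) = -95/24,  R(4) = -103/3,  R(7) = 145/6.
Hence the absolute minimum is -103/3 at x = 4.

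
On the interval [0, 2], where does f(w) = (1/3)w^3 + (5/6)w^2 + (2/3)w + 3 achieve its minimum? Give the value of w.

0

Differentiating, f'(w) = w^2 + (5/3)w + 2/3; which has no zeros in [0, 2].
Candidates: f(0) = 3; f(2) = 31/3.
The minimum over the interval is 3, attained at w = 0.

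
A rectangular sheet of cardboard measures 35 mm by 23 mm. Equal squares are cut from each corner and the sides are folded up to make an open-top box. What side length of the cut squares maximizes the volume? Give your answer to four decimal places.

With cut size x, the volume is V(x) = x(35 − 2x)(23 − 2x) for 0 < x < 11.5.
V'(x) = 12x^2 − 232x + 805. Setting V'(x) = 0 gives x ≈ 4.5324 (the root in (0, 11.5)).
V''(x) = 24x − 232 is negative there, so this is the maximum; V ≈ 1638.0647.

4.5324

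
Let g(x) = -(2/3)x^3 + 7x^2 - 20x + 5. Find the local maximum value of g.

g'(x) = -2x^2 + 14x - 20. Setting g'(x) = 0 gives x ∈ {2, 5}.
g''(x) = -4x + 14. g''(2) = 6 > 0 ⇒ local minimum; g''(5) = -6 < 0 ⇒ local maximum.
The local maximum is g(5) = -10/3.

-10/3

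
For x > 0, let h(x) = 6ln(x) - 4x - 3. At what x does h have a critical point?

h'(x) = 6/x − 4 = 0 gives x = 3/2.
h''(x) = -6/x², which is negative for x > 0, so this is a local maximum.
h(3/2) = 6·ln(3/2) - 6 - 3 ≈ -6.5672.

3/2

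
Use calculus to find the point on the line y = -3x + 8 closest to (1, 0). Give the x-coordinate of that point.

Minimize D(x)^2 = (x - 1)^2 + (-3x + 8)^2.
d/dx[D^2] = 2(x - 1) + 2·(-3)·(-3x + 8) = 0 ⇒ x = 5/2.
Then y = 1/2 and the distance is √(5/2) ≈ 1.5811.

5/2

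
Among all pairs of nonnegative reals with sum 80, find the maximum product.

With x + y = 80, the product is P(x) = x(80 − x).
P'(x) = 80 − 2x = 0 gives x = 40; P'' = −2 < 0, so this is the maximum.
P = 40·40 = 1600.

1600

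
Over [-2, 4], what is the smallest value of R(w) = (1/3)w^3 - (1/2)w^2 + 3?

The derivative is w^2 - w, which vanishes at w = 0 and w = 1.
Evaluating at the critical points and endpoints: R(-2) = -5/3, R(0) = 3, R(1) = 17/6, R(4) = 49/3.
Hence the absolute minimum is -5/3 at w = -2.

-5/3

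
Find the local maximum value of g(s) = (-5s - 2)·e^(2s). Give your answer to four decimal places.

g'(s) = (-5)·e^(2s) + (-5s - 2)·2·e^(2s) = (-10s - 9)·e^(2s). Since e^(2s) > 0, the only critical point is s = -9/10.
g''(-9/10) has the same sign as -10 < 0, so this is a local maximum.
g(-9/10) = (5/2)·e^(-9/5) ≈ 0.4132.

0.4132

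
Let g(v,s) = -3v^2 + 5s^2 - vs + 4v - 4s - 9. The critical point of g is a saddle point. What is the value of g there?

∂g/∂v = -6v - s + 4 = 0 and ∂g/∂s = -v + 10s - 4 = 0, so (v, s) = (36/61, 28/61).
The Hessian has g_{vv} = -6, g_{ss} = 10, g_{vs} = -1, giving D = -61 < 0, so the point is a saddle point.
g(36/61, 28/61) = -533/61.

-533/61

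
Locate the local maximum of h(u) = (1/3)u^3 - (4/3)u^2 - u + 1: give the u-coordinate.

-1/3

h'(u) = u^2 - (8/3)u - 1 = 0 at u = -1/3, 3.
Since h''(u) = 2u - 8/3, we get h''(-1/3) = -10/3 < 0 ⇒ local maximum; h''(3) = 10/3 > 0 ⇒ local minimum.
The local maximum is h(-1/3) = 95/81.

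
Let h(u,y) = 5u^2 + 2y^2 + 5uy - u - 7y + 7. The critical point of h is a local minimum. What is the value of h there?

-107/15

∂h/∂u = 10u + 5y - 1 = 0 and ∂h/∂y = 5u + 4y - 7 = 0, so (u, y) = (-31/15, 13/3).
The Hessian has h_{uu} = 10, h_{yy} = 4, h_{uy} = 5, giving D = 15 > 0 with h_{uu} > 0, so the point is a local minimum.
h(-31/15, 13/3) = -107/15.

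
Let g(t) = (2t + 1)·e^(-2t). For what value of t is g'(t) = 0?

Differentiating with the product rule gives g'(t) = (-4t)·e^(-2t). Since e^(-2t) > 0, the only critical point is t = 0.
g''(0) has the same sign as -4 < 0, so this is a local maximum.
g(0) = (1)·e^(0) ≈ 1.0000.

0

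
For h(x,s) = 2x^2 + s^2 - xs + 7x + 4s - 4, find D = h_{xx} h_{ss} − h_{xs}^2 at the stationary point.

7

∂h/∂x = 4x - s + 7 = 0 and ∂h/∂s = -x + 2s + 4 = 0, so (x, s) = (-18/7, -23/7).
The Hessian has h_{xx} = 4, h_{ss} = 2, h_{xs} = -1, giving D = 7 > 0 with h_{xx} > 0, so the point is a local minimum.
D = (4)·(2) − (-1)^2 = 7.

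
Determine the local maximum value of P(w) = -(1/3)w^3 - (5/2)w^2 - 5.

P'(w) = -w^2 - 5w. Setting P'(w) = 0 gives w ∈ {-5, 0}.
Since P''(w) = -2w - 5, we get P''(-5) = 5 > 0 ⇒ local minimum; P''(0) = -5 < 0 ⇒ local maximum.
So the local maximum value is P(0) = -5.

-5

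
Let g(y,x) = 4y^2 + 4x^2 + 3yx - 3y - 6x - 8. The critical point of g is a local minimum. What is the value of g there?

-566/55

∂g/∂y = 8y + 3x - 3 = 0 and ∂g/∂x = 3y + 8x - 6 = 0, so (y, x) = (6/55, 39/55).
The Hessian has g_{yy} = 8, g_{xx} = 8, g_{yx} = 3, giving D = 55 > 0 with g_{yy} > 0, so the point is a local minimum.
g(6/55, 39/55) = -566/55.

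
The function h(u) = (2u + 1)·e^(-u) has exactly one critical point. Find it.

Differentiating with the product rule gives h'(u) = (-2u + 1)·e^(-u). Since e^(-u) > 0, the only critical point is u = 1/2.
h''(1/2) has the same sign as -2 < 0, so this is a local maximum.
h(1/2) = (2)·e^(-1/2) ≈ 1.2131.

1/2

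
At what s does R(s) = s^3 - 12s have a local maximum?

-2

R'(s) = 3s^2 - 12 = 0 at s = -2, 2.
R''(s) = 6s. R''(-2) = -12 < 0 ⇒ local maximum; R''(2) = 12 > 0 ⇒ local minimum.
So the local maximum value is R(-2) = 16.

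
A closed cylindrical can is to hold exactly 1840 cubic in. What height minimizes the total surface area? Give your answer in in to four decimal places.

13.2814

With radius r and height h, πr²h = 1840 so h = 1840/(πr²), and S(r) = 2πr² + 2πrh = 2πr² + 2·1840/r.
S'(r) = 4πr − 2·1840/r² = 0 ⇒ r³ = 1840/(2π), so r ≈ 6.6407 and h = 2r ≈ 13.2814.
S''(r) = 4π + 4·1840/r³ > 0, so this is the minimum; S ≈ 831.2400.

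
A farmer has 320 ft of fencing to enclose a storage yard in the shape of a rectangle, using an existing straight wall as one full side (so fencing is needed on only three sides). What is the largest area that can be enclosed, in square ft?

Let the sides perpendicular to the wall have length x and the parallel side y, so 2x + y = 320 and the area is A = xy = x(320 − 2x).
A'(x) = 320 − 4x = 0 gives x = 80, and A''(x) = −4 < 0 confirms a maximum.
Then y = 320 − 2·80 = 160 and A = 12800.

12800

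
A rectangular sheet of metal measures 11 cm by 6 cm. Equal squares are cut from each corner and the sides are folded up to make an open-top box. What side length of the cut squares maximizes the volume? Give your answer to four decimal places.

With cut size x, the volume is V(x) = x(11 − 2x)(6 − 2x) for 0 < x < 3.
V'(x) = 12x^2 − 68x + 66. Setting V'(x) = 0 gives x ≈ 1.2434 (the root in (0, 3)).
V''(x) = 24x − 68 is negative there, so this is the maximum; V ≈ 37.1883.

1.2434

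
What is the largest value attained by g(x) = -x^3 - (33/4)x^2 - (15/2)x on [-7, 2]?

29/16

Differentiating, g'(x) = -3x^2 - (33/2)x - 15/2; which vanishes at x = -5 and x = -1/2.
Compare values at every candidate in [-7, 2]: g(-7) = -35/4, g(-5) = -175/4, g(-1/2) = 29/16, g(2) = -56.
The maximum over the interval is 29/16, attained at x = -1/2.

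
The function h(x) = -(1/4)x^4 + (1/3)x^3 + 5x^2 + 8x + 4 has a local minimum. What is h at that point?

h'(x) = -x^3 + x^2 + 10x + 8 = 0 at x = -2, -1, 4.
h''(x) = -3x^2 + 2x + 10. h''(-2) = -6 < 0 ⇒ local maximum; h''(-1) = 5 > 0 ⇒ local minimum; h''(4) = -30 < 0 ⇒ local maximum.
The local minimum is h(-1) = 5/12.

5/12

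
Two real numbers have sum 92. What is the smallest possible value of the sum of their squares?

4232

With a + b = 92, a^2 + b^2 = a^2 + (92 − a)^2.
The derivative 2a − 2(92 − a) = 4a − 184 vanishes at a = 46; second derivative 4 > 0, a minimum.
The minimum is 2·(46)^2 = 4232.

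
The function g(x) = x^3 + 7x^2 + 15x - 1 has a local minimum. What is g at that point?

-302/27

g'(x) = 3x^2 + 14x + 15. Setting g'(x) = 0 gives x ∈ {-3, -5/3}.
Second-derivative test with g''(x) = 6x + 14: g''(-3) = -4 < 0 ⇒ local maximum; g''(-5/3) = 4 > 0 ⇒ local minimum.
The local minimum is g(-5/3) = -302/27.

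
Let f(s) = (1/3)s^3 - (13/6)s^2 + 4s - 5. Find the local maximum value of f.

-221/81

f'(s) = s^2 - (13/3)s + 4 = 0 at s = 4/3, 3.
Second-derivative test with f''(s) = 2s - 13/3: f''(4/3) = -5/3 < 0 ⇒ local maximum; f''(3) = 5/3 > 0 ⇒ local minimum.
So the local maximum value is f(4/3) = -221/81.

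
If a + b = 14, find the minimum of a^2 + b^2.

With a + b = 14, a^2 + b^2 = a^2 + (14 − a)^2.
The derivative 2a − 2(14 − a) = 4a − 28 vanishes at a = 7; second derivative 4 > 0, a minimum.
The minimum is 2·(7)^2 = 98.

98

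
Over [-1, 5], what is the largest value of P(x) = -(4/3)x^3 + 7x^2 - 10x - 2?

49/3

The derivative is -4x^2 + 14x - 10, which vanishes at x = 1 and x = 5/2.
Candidates: P(-1) = 49/3,  P(1) = -19/3,  P(5/2) = -49/12,  P(5) = -131/3.
Hence the absolute maximum is 49/3 at x = -1.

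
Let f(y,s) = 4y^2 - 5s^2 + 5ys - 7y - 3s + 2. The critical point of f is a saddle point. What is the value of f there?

∂f/∂y = 8y + 5s - 7 = 0 and ∂f/∂s = 5y - 10s - 3 = 0, so (y, s) = (17/21, 11/105).
The Hessian has f_{yy} = 8, f_{ss} = -10, f_{ys} = 5, giving D = -105 < 0, so the point is a saddle point.
f(17/21, 11/105) = -104/105.

-104/105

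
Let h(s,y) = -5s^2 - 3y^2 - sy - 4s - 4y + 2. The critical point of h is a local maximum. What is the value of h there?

230/59

∂h/∂s = -10s - y - 4 = 0 and ∂h/∂y = -s - 6y - 4 = 0, so (s, y) = (-20/59, -36/59).
The Hessian has h_{ss} = -10, h_{yy} = -6, h_{sy} = -1, giving D = 59 > 0 with h_{ss} < 0, so the point is a local maximum.
h(-20/59, -36/59) = 230/59.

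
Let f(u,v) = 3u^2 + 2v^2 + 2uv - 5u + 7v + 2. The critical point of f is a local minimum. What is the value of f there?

∂f/∂u = 6u + 2v - 5 = 0 and ∂f/∂v = 2u + 4v + 7 = 0, so (u, v) = (17/10, -13/5).
The Hessian has f_{uu} = 6, f_{vv} = 4, f_{uv} = 2, giving D = 20 > 0 with f_{uu} > 0, so the point is a local minimum.
f(17/10, -13/5) = -227/20.

-227/20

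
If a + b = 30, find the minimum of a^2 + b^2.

With a + b = 30, a^2 + b^2 = a^2 + (30 − a)^2.
The derivative 2a − 2(30 − a) = 4a − 60 vanishes at a = 15; second derivative 4 > 0, a minimum.
The minimum is 2·(15)^2 = 450.

450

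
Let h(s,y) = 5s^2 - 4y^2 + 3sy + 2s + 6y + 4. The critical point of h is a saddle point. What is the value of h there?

484/89

∂h/∂s = 10s + 3y + 2 = 0 and ∂h/∂y = 3s - 8y + 6 = 0, so (s, y) = (-34/89, 54/89).
The Hessian has h_{ss} = 10, h_{yy} = -8, h_{sy} = 3, giving D = -89 < 0, so the point is a saddle point.
h(-34/89, 54/89) = 484/89.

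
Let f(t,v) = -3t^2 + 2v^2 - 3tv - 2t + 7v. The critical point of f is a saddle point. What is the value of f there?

∂f/∂t = -6t - 3v - 2 = 0 and ∂f/∂v = -3t + 4v + 7 = 0, so (t, v) = (13/33, -16/11).
The Hessian has f_{tt} = -6, f_{vv} = 4, f_{tv} = -3, giving D = -33 < 0, so the point is a saddle point.
f(13/33, -16/11) = -181/33.

-181/33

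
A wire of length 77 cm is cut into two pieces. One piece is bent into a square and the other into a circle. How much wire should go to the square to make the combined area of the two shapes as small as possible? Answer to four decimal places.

Let x be the length used for the square. Square side x/4; circle radius (77−x)/(2π).
A(x) = (x/4)² + π·((77−x)/(2π))² = x²/16 + (77−x)²/(4π) for 0 ≤ x ≤ 77. A'(x) = x/8 − (77−x)/(2π) = 0 gives x = 4·77/(π+4) ≈ 43.1276.
A'' = 1/8 + 1/(2π) > 0, so this gives the minimum combined area; x ≈ 43.1276 cm to the square.

43.1276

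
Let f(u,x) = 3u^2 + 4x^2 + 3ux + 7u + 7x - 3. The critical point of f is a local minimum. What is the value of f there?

∂f/∂u = 6u + 3x + 7 = 0 and ∂f/∂x = 3u + 8x + 7 = 0, so (u, x) = (-35/39, -7/13).
The Hessian has f_{uu} = 6, f_{xx} = 8, f_{ux} = 3, giving D = 39 > 0 with f_{uu} > 0, so the point is a local minimum.
f(-35/39, -7/13) = -313/39.

-313/39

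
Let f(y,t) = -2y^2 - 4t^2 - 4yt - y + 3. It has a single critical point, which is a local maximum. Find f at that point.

13/4

∂f/∂y = -4y - 4t - 1 = 0 and ∂f/∂t = -4y - 8t = 0, so (y, t) = (-1/2, 1/4).
The Hessian has f_{yy} = -4, f_{tt} = -8, f_{yt} = -4, giving D = 16 > 0 with f_{yy} < 0, so the point is a local maximum.
f(-1/2, 1/4) = 13/4.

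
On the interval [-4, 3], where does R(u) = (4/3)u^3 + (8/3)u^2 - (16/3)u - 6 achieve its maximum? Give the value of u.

The derivative is 4u^2 + (16/3)u - 16/3, which vanishes at u = -2 and u = 2/3.
Compare values at every candidate in [-4, 3]: R(-4) = -82/3; R(-2) = 14/3; R(2/3) = -646/81; R(3) = 38.
So the maximum is R(3) = 38.

3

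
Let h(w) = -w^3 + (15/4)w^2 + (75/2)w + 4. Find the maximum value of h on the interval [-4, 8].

Differentiating, h'(w) = -3w^2 + (15/2)w + 75/2; which vanishes at w = -5/2 and w = 5.
Compare values at every candidate in [-4, 8]: h(-4) = -22,  h(-5/2) = -811/16,  h(5) = 641/4,  h(8) = 32.
Hence the absolute maximum is 641/4 at w = 5.

641/4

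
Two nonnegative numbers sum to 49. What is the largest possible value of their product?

With x + y = 49, the product is P(x) = x(49 − x).
P'(x) = 49 − 2x = 0 gives x = 49/2; P'' = −2 < 0, so this is the maximum.
P = 49/2·49/2 = 2401/4.

2401/4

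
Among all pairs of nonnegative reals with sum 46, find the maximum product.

529

With x + y = 46, the product is P(x) = x(46 − x).
P'(x) = 46 − 2x = 0 gives x = 23; P'' = −2 < 0, so this is the maximum.
P = 23·23 = 529.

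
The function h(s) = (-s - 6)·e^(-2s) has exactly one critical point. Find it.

By the product rule, h'(s) = (2s + 11)·e^(-2s). Since e^(-2s) > 0, the only critical point is s = -11/2.
h''(-11/2) has the same sign as 2 > 0, so this is a local minimum.
h(-11/2) = (-1/2)·e^(11) ≈ -29937.0709.

-11/2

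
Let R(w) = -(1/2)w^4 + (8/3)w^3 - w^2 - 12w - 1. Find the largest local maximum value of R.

R'(w) = -2w^3 + 8w^2 - 2w - 12. Setting R'(w) = 0 gives w ∈ {-1, 2, 3}.
Second-derivative test with R''(w) = -6w^2 + 16w - 2: R''(-1) = -24 < 0 ⇒ local maximum; R''(2) = 6 > 0 ⇒ local minimum; R''(3) = -8 < 0 ⇒ local maximum.
So the largest local maximum value is R(-1) = 41/6.

41/6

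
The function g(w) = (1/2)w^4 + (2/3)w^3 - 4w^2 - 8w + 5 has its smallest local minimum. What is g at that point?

-41/3

g'(w) = 2w^3 + 2w^2 - 8w - 8. Setting g'(w) = 0 gives w ∈ {-2, -1, 2}.
g''(w) = 6w^2 + 4w - 8. g''(-2) = 8 > 0 ⇒ local minimum; g''(-1) = -6 < 0 ⇒ local maximum; g''(2) = 24 > 0 ⇒ local minimum.
The smallest local minimum is g(2) = -41/3.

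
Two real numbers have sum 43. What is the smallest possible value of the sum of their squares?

1849/2

With a + b = 43, a^2 + b^2 = a^2 + (43 − a)^2.
The derivative 2a − 2(43 − a) = 4a − 86 vanishes at a = 43/2; second derivative 4 > 0, a minimum.
The minimum is 2·(43/2)^2 = 1849/2.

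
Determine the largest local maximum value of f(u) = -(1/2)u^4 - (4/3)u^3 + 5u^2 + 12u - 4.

f'(u) = -2u^3 - 4u^2 + 10u + 12. Setting f'(u) = 0 gives u ∈ {-3, -1, 2}.
Since f''(u) = -6u^2 - 8u + 10, we get f''(-3) = -20 < 0 ⇒ local maximum; f''(-1) = 12 > 0 ⇒ local minimum; f''(2) = -30 < 0 ⇒ local maximum.
So the largest local maximum value is f(2) = 64/3.

64/3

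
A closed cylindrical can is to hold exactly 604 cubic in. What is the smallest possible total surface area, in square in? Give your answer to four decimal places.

395.5541

With radius r and height h, πr²h = 604 so h = 604/(πr²), and S(r) = 2πr² + 2πrh = 2πr² + 2·604/r.
S'(r) = 4πr − 2·604/r² = 0 ⇒ r³ = 604/(2π), so r ≈ 4.5809 and h = 2r ≈ 9.1618.
S''(r) = 4π + 4·604/r³ > 0, so this is the minimum; S ≈ 395.5541.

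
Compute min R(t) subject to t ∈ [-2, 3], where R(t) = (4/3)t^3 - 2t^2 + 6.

-38/3

The derivative is 4t^2 - 4t, which vanishes at t = 0 and t = 1.
Evaluating at the critical points and endpoints: R(-2) = -38/3,  R(0) = 6,  R(1) = 16/3,  R(3) = 24.
So the minimum is R(-2) = -38/3.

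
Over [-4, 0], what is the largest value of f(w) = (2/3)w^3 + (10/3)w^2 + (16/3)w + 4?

The derivative is 2w^2 + (20/3)w + 16/3, which vanishes at w = -2 and w = -4/3.
Candidates: f(-4) = -20/3,  f(-2) = 4/3,  f(-4/3) = 100/81,  f(0) = 4.
Hence the absolute maximum is 4 at w = 0.

4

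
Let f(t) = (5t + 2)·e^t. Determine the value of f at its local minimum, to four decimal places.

-1.2330

f'(t) = 5·e^t + (5t + 2)·1·e^t = (5t + 7)·e^t. Since e^t > 0, the only critical point is t = -7/5.
f''(-7/5) has the same sign as 5 > 0, so this is a local minimum.
f(-7/5) = (-5)·e^(-7/5) ≈ -1.2330.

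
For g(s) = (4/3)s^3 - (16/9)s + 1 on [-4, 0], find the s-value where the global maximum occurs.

-2/3

The derivative is 4s^2 - 16/9, whose only zero in [-4, 0] is s = -2/3.
Compare values at every candidate in [-4, 0]: g(-4) = -695/9; g(-2/3) = 145/81; g(0) = 1.
The maximum over the interval is 145/81, attained at s = -2/3.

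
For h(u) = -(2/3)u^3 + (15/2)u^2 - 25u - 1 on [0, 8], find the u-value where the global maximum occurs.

0

Differentiating, h'(u) = -2u^2 + 15u - 25; which vanishes at u = 5/2 and u = 5.
Candidates: h(0) = -1; h(5/2) = -649/24; h(5) = -131/6; h(8) = -187/3.
The maximum over the interval is -1, attained at u = 0.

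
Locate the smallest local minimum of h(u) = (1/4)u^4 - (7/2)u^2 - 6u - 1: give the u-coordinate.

h'(u) = u^3 - 7u - 6 = 0 at u = -2, -1, 3.
Since h''(u) = 3u^2 - 7, we get h''(-2) = 5 > 0 ⇒ local minimum; h''(-1) = -4 < 0 ⇒ local maximum; h''(3) = 20 > 0 ⇒ local minimum.
Thus h has its smallest local minimum at u = 3, with value -121/4.

3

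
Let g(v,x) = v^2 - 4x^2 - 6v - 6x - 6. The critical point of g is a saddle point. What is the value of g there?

∂g/∂v = 2v - 6 = 0 and ∂g/∂x = -8x - 6 = 0, so (v, x) = (3, -3/4).
The Hessian has g_{vv} = 2, g_{xx} = -8, g_{vx} = 0, giving D = -16 < 0, so the point is a saddle point.
g(3, -3/4) = -51/4.

-51/4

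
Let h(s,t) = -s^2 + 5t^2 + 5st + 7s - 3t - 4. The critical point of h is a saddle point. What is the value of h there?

∂h/∂s = -2s + 5t + 7 = 0 and ∂h/∂t = 5s + 10t - 3 = 0, so (s, t) = (17/9, -29/45).
The Hessian has h_{ss} = -2, h_{tt} = 10, h_{st} = 5, giving D = -45 < 0, so the point is a saddle point.
h(17/9, -29/45) = 161/45.

161/45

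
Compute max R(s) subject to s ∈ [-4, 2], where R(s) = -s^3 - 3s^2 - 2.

R'(s) = -3s^2 - 6s, which vanishes at s = -2 and s = 0.
Evaluating at the critical points and endpoints: R(-4) = 14; R(-2) = -6; R(0) = -2; R(2) = -22.
So the maximum is R(-4) = 14.

14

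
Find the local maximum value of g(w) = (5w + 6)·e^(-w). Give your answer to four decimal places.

6.1070

Differentiating with the product rule gives g'(w) = (-5w - 1)·e^(-w). Since e^(-w) > 0, the only critical point is w = -1/5.
g''(-1/5) has the same sign as -5 < 0, so this is a local maximum.
g(-1/5) = (5)·e^(1/5) ≈ 6.1070.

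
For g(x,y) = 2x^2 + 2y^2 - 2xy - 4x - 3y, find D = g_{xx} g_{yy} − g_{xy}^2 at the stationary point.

∂g/∂x = 4x - 2y - 4 = 0 and ∂g/∂y = -2x + 4y - 3 = 0, so (x, y) = (11/6, 5/3).
The Hessian has g_{xx} = 4, g_{yy} = 4, g_{xy} = -2, giving D = 12 > 0 with g_{xx} > 0, so the point is a local minimum.
D = (4)·(4) − (-2)^2 = 12.

12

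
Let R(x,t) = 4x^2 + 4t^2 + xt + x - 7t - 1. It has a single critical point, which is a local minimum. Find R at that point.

-30/7

∂R/∂x = 8x + t + 1 = 0 and ∂R/∂t = x + 8t - 7 = 0, so (x, t) = (-5/21, 19/21).
The Hessian has R_{xx} = 8, R_{tt} = 8, R_{xt} = 1, giving D = 63 > 0 with R_{xx} > 0, so the point is a local minimum.
R(-5/21, 19/21) = -30/7.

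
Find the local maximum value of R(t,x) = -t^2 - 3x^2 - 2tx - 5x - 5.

-15/8

∂R/∂t = -2t - 2x = 0 and ∂R/∂x = -2t - 6x - 5 = 0, so (t, x) = (5/4, -5/4).
The Hessian has R_{tt} = -2, R_{xx} = -6, R_{tx} = -2, giving D = 8 > 0 with R_{tt} < 0, so the point is a local maximum.
R(5/4, -5/4) = -15/8.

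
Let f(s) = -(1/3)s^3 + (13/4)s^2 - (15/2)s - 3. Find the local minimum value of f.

Critical points: f'(s) = -s^2 + (13/2)s - 15/2 vanishes at s = 3/2, 5.
Since f''(s) = -2s + 13/2, we get f''(3/2) = 7/2 > 0 ⇒ local minimum; f''(5) = -7/2 < 0 ⇒ local maximum.
So the local minimum value is f(3/2) = -129/16.

-129/16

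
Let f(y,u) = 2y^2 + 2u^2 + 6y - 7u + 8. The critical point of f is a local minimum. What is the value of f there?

∂f/∂y = 4y + 6 = 0 and ∂f/∂u = 4u - 7 = 0, so (y, u) = (-3/2, 7/4).
The Hessian has f_{yy} = 4, f_{uu} = 4, f_{yu} = 0, giving D = 16 > 0 with f_{yy} > 0, so the point is a local minimum.
f(-3/2, 7/4) = -21/8.

-21/8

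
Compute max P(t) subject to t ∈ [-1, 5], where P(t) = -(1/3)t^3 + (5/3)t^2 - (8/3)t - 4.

P'(t) = -t^2 + (10/3)t - 8/3, which vanishes at t = 4/3 and t = 2.
Candidates: P(-1) = 2/3; P(4/3) = -436/81; P(2) = -16/3; P(5) = -52/3.
Hence the absolute maximum is 2/3 at t = -1.

2/3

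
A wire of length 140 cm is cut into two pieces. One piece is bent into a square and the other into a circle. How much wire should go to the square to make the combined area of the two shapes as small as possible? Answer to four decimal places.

78.4139

Let x be the length used for the square. Square side x/4; circle radius (140−x)/(2π).
A(x) = (x/4)² + π·((140−x)/(2π))² = x²/16 + (140−x)²/(4π) for 0 ≤ x ≤ 140. A'(x) = x/8 − (140−x)/(2π) = 0 gives x = 4·140/(π+4) ≈ 78.4139.
A'' = 1/8 + 1/(2π) > 0, so this gives the minimum combined area; x ≈ 78.4139 cm to the square.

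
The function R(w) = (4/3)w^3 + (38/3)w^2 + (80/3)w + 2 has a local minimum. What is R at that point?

-1150/81

Critical points: R'(w) = 4w^2 + (76/3)w + 80/3 vanishes at w = -5, -4/3.
R''(w) = 8w + 76/3. R''(-5) = -44/3 < 0 ⇒ local maximum; R''(-4/3) = 44/3 > 0 ⇒ local minimum.
So the local minimum value is R(-4/3) = -1150/81.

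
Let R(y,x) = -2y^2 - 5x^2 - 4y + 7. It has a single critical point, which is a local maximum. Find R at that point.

9

∂R/∂y = -4y - 4 = 0 and ∂R/∂x = -10x = 0, so (y, x) = (-1, 0).
The Hessian has R_{yy} = -4, R_{xx} = -10, R_{yx} = 0, giving D = 40 > 0 with R_{yy} < 0, so the point is a local maximum.
R(-1, 0) = 9.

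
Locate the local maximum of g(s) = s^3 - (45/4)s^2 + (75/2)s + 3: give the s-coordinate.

g'(s) = 3s^2 - (45/2)s + 75/2. Setting g'(s) = 0 gives s ∈ {5/2, 5}.
g''(s) = 6s - 45/2. g''(5/2) = -15/2 < 0 ⇒ local maximum; g''(5) = 15/2 > 0 ⇒ local minimum.
Thus g has its local maximum at s = 5/2, with value 673/16.

5/2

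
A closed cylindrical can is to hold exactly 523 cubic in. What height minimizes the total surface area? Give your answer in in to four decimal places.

With radius r and height h, πr²h = 523 so h = 523/(πr²), and S(r) = 2πr² + 2πrh = 2πr² + 2·523/r.
S'(r) = 4πr − 2·523/r² = 0 ⇒ r³ = 523/(2π), so r ≈ 4.3662 and h = 2r ≈ 8.7325.
S''(r) = 4π + 4·523/r³ > 0, so this is the minimum; S ≈ 359.3484.

8.7325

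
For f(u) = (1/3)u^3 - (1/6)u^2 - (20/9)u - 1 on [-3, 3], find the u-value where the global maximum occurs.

Differentiating, f'(u) = u^2 - (1/3)u - 20/9; which vanishes at u = -4/3 and u = 5/3.
Compare values at every candidate in [-3, 3]: f(-3) = -29/6,  f(-4/3) = 71/81,  f(5/3) = -587/162,  f(3) = -1/6.
So the maximum is f(-4/3) = 71/81.

-4/3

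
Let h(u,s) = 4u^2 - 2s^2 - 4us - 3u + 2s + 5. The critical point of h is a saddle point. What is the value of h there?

107/24

∂h/∂u = 8u - 4s - 3 = 0 and ∂h/∂s = -4u - 4s + 2 = 0, so (u, s) = (5/12, 1/12).
The Hessian has h_{uu} = 8, h_{ss} = -4, h_{us} = -4, giving D = -48 < 0, so the point is a saddle point.
h(5/12, 1/12) = 107/24.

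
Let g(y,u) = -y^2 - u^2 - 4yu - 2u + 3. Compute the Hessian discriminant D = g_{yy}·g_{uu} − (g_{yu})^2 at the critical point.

∂g/∂y = -2y - 4u = 0 and ∂g/∂u = -4y - 2u - 2 = 0, so (y, u) = (-2/3, 1/3).
The Hessian has g_{yy} = -2, g_{uu} = -2, g_{yu} = -4, giving D = -12 < 0, so the point is a saddle point.
D = (-2)·(-2) − (-4)^2 = -12.

-12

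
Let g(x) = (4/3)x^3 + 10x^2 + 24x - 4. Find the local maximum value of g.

g'(x) = 4x^2 + 20x + 24. Setting g'(x) = 0 gives x ∈ {-3, -2}.
Second-derivative test with g''(x) = 8x + 20: g''(-3) = -4 < 0 ⇒ local maximum; g''(-2) = 4 > 0 ⇒ local minimum.
So the local maximum value is g(-3) = -22.

-22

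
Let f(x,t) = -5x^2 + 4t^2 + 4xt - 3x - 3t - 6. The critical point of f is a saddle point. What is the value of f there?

-207/32

∂f/∂x = -10x + 4t - 3 = 0 and ∂f/∂t = 4x + 8t - 3 = 0, so (x, t) = (-1/8, 7/16).
The Hessian has f_{xx} = -10, f_{tt} = 8, f_{xt} = 4, giving D = -96 < 0, so the point is a saddle point.
f(-1/8, 7/16) = -207/32.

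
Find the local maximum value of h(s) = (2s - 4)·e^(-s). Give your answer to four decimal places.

0.0996

Differentiating with the product rule gives h'(s) = (-2s + 6)·e^(-s). Since e^(-s) > 0, the only critical point is s = 3.
h''(3) has the same sign as -2 < 0, so this is a local maximum.
h(3) = (2)·e^(-3) ≈ 0.0996.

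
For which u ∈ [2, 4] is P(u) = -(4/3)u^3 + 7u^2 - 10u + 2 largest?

5/2

The derivative is -4u^2 + 14u - 10, whose only zero in [2, 4] is u = 5/2.
Compare values at every candidate in [2, 4]: P(2) = -2/3, P(5/2) = -1/12, P(4) = -34/3.
Hence the absolute maximum is -1/12 at u = 5/2.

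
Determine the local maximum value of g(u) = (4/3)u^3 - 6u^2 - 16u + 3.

35/3

g'(u) = 4u^2 - 12u - 16 = 0 at u = -1, 4.
g''(u) = 8u - 12. g''(-1) = -20 < 0 ⇒ local maximum; g''(4) = 20 > 0 ⇒ local minimum.
So the local maximum value is g(-1) = 35/3.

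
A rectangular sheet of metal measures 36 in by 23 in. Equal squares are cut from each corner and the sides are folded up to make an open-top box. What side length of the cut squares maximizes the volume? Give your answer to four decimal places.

4.5708

With cut size x, the volume is V(x) = x(36 − 2x)(23 − 2x) for 0 < x < 11.5.
V'(x) = 12x^2 − 236x + 828. Setting V'(x) = 0 gives x ≈ 4.5708 (the root in (0, 11.5)).
V''(x) = 24x − 236 is negative there, so this is the maximum; V ≈ 1701.3178.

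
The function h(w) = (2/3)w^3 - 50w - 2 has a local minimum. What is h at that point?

Critical points: h'(w) = 2w^2 - 50 vanishes at w = -5, 5.
Second-derivative test with h''(w) = 4w: h''(-5) = -20 < 0 ⇒ local maximum; h''(5) = 20 > 0 ⇒ local minimum.
So the local minimum value is h(5) = -506/3.

-506/3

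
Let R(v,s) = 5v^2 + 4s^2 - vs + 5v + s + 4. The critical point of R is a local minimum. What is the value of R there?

206/79

∂R/∂v = 10v - s + 5 = 0 and ∂R/∂s = -v + 8s + 1 = 0, so (v, s) = (-41/79, -15/79).
The Hessian has R_{vv} = 10, R_{ss} = 8, R_{vs} = -1, giving D = 79 > 0 with R_{vv} > 0, so the point is a local minimum.
R(-41/79, -15/79) = 206/79.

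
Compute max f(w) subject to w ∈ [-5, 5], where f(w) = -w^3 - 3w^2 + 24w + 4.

32

The derivative is -3w^2 - 6w + 24, which vanishes at w = -4 and w = 2.
Evaluating at the critical points and endpoints: f(-5) = -66,  f(-4) = -76,  f(2) = 32,  f(5) = -76.
So the maximum is f(2) = 32.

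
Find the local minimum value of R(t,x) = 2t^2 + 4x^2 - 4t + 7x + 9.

63/16

∂R/∂t = 4t - 4 = 0 and ∂R/∂x = 8x + 7 = 0, so (t, x) = (1, -7/8).
The Hessian has R_{tt} = 4, R_{xx} = 8, R_{tx} = 0, giving D = 32 > 0 with R_{tt} > 0, so the point is a local minimum.
R(1, -7/8) = 63/16.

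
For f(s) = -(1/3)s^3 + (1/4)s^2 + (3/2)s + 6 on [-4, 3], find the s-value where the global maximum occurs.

f'(s) = -s^2 + (1/2)s + 3/2, which vanishes at s = -1 and s = 3/2.
Compare values at every candidate in [-4, 3]: f(-4) = 76/3; f(-1) = 61/12; f(3/2) = 123/16; f(3) = 15/4.
The maximum over the interval is 76/3, attained at s = -4.

-4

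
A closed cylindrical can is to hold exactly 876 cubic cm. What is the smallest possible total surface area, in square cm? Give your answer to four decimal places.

With radius r and height h, πr²h = 876 so h = 876/(πr²), and S(r) = 2πr² + 2πrh = 2πr² + 2·876/r.
S'(r) = 4πr − 2·876/r² = 0 ⇒ r³ = 876/(2π), so r ≈ 5.1853 and h = 2r ≈ 10.3706.
S''(r) = 4π + 4·876/r³ > 0, so this is the minimum; S ≈ 506.8163.

506.8163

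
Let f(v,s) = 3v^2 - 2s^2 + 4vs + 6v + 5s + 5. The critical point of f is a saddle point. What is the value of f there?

∂f/∂v = 6v + 4s + 6 = 0 and ∂f/∂s = 4v - 4s + 5 = 0, so (v, s) = (-11/10, 3/20).
The Hessian has f_{vv} = 6, f_{ss} = -4, f_{vs} = 4, giving D = -40 < 0, so the point is a saddle point.
f(-11/10, 3/20) = 83/40.

83/40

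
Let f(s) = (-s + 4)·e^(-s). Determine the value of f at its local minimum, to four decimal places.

-0.0067

Differentiating with the product rule gives f'(s) = (s - 5)·e^(-s). Since e^(-s) > 0, the only critical point is s = 5.
f''(5) has the same sign as 1 > 0, so this is a local minimum.
f(5) = (-1)·e^(-5) ≈ -0.0067.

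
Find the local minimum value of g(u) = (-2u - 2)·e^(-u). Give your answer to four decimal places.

-2.0000

By the product rule, g'(u) = (2u)·e^(-u). Since e^(-u) > 0, the only critical point is u = 0.
g''(0) has the same sign as 2 > 0, so this is a local minimum.
g(0) = (-2)·e^(0) ≈ -2.0000.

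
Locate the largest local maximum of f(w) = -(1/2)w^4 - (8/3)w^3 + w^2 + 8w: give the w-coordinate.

-4

f'(w) = -2w^3 - 8w^2 + 2w + 8. Setting f'(w) = 0 gives w ∈ {-4, -1, 1}.
Since f''(w) = -6w^2 - 16w + 2, we get f''(-4) = -30 < 0 ⇒ local maximum; f''(-1) = 12 > 0 ⇒ local minimum; f''(1) = -20 < 0 ⇒ local maximum.
The largest local maximum is f(-4) = 80/3.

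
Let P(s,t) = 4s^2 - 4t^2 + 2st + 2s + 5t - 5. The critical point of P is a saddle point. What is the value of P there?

-69/17

∂P/∂s = 8s + 2t + 2 = 0 and ∂P/∂t = 2s - 8t + 5 = 0, so (s, t) = (-13/34, 9/17).
The Hessian has P_{ss} = 8, P_{tt} = -8, P_{st} = 2, giving D = -68 < 0, so the point is a saddle point.
P(-13/34, 9/17) = -69/17.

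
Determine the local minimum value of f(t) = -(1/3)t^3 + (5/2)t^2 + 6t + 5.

11/6

f'(t) = -t^2 + 5t + 6 = 0 at t = -1, 6.
f''(t) = -2t + 5. f''(-1) = 7 > 0 ⇒ local minimum; f''(6) = -7 < 0 ⇒ local maximum.
Thus f has its local minimum at t = -1, with value 11/6.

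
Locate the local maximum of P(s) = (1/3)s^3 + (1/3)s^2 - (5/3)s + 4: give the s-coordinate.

-5/3

Critical points: P'(s) = s^2 + (2/3)s - 5/3 vanishes at s = -5/3, 1.
Since P''(s) = 2s + 2/3, we get P''(-5/3) = -8/3 < 0 ⇒ local maximum; P''(1) = 8/3 > 0 ⇒ local minimum.
The local maximum is P(-5/3) = 499/81.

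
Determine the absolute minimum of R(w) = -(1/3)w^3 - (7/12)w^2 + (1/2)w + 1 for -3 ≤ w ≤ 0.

1/16

The derivative is -w^2 - (7/6)w + 1/2, whose only zero in [-3, 0] is w = -3/2.
Candidates: R(-3) = 13/4; R(-3/2) = 1/16; R(0) = 1.
So the minimum is R(-3/2) = 1/16.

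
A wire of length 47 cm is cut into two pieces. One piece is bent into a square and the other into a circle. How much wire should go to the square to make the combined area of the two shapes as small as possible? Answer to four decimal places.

Let x be the length used for the square. Square side x/4; circle radius (47−x)/(2π).
A(x) = (x/4)² + π·((47−x)/(2π))² = x²/16 + (47−x)²/(4π) for 0 ≤ x ≤ 47. A'(x) = x/8 − (47−x)/(2π) = 0 gives x = 4·47/(π+4) ≈ 26.3247.
A'' = 1/8 + 1/(2π) > 0, so this gives the minimum combined area; x ≈ 26.3247 cm to the square.

26.3247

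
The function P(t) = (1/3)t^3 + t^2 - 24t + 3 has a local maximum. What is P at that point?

111

Critical points: P'(t) = t^2 + 2t - 24 vanishes at t = -6, 4.
P''(t) = 2t + 2. P''(-6) = -10 < 0 ⇒ local maximum; P''(4) = 10 > 0 ⇒ local minimum.
So the local maximum value is P(-6) = 111.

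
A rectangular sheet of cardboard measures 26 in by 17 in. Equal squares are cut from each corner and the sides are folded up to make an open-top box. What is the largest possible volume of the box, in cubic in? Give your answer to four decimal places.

With cut size x, the volume is V(x) = x(26 − 2x)(17 − 2x) for 0 < x < 8.5.
V'(x) = 12x^2 − 172x + 442. Setting V'(x) = 0 gives x ≈ 3.3551 (the root in (0, 8.5)).
V''(x) = 24x − 172 is negative there, so this is the maximum; V ≈ 665.9477.

665.9477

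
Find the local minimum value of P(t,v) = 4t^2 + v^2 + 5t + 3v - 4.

∂P/∂t = 8t + 5 = 0 and ∂P/∂v = 2v + 3 = 0, so (t, v) = (-5/8, -3/2).
The Hessian has P_{tt} = 8, P_{vv} = 2, P_{tv} = 0, giving D = 16 > 0 with P_{tt} > 0, so the point is a local minimum.
P(-5/8, -3/2) = -125/16.

-125/16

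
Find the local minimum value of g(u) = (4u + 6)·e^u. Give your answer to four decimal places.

g'(u) = 4·e^u + (4u + 6)·1·e^u = (4u + 10)·e^u. Since e^u > 0, the only critical point is u = -5/2.
g''(-5/2) has the same sign as 4 > 0, so this is a local minimum.
g(-5/2) = (-4)·e^(-5/2) ≈ -0.3283.

-0.3283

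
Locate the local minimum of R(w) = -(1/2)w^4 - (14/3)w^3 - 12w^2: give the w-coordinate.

Critical points: R'(w) = -2w^3 - 14w^2 - 24w vanishes at w = -4, -3, 0.
R''(w) = -6w^2 - 28w - 24. R''(-4) = -8 < 0 ⇒ local maximum; R''(-3) = 6 > 0 ⇒ local minimum; R''(0) = -24 < 0 ⇒ local maximum.
Thus R has its local minimum at w = -3, with value -45/2.

-3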